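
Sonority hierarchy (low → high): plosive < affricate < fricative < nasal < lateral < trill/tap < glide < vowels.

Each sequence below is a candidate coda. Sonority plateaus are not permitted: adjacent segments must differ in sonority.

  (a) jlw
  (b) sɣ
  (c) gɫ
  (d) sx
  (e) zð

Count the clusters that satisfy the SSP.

0

(a) sonority 7-5-7: ill-formed.
(b) sonority 3-3: ill-formed.
(c) sonority 1-5: ill-formed.
(d) sonority 3-3: ill-formed.
(e) sonority 3-3: ill-formed.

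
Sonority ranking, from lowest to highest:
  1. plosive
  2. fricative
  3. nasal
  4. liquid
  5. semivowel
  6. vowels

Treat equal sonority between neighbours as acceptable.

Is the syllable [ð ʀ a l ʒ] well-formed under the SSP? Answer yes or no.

yes

Onset: /ð/ is a fricative (sonority 2), /ʀ/ is a liquid (sonority 4); then the nucleus /a/ (sonority 6).
Onset profile 2-4-6 — rises to the nucleus.
Coda: /l/ is a liquid (sonority 4), /ʒ/ is a fricative (sonority 2).
Coda profile 6-4-2 — falls from the nucleus.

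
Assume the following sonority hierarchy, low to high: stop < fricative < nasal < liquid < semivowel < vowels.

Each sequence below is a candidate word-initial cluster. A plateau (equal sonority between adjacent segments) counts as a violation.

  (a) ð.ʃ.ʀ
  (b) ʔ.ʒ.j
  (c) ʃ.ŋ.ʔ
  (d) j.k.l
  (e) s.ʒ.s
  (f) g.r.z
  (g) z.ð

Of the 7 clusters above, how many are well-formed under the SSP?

(a) 2-2-4 → violates
(b) 1-2-5 → obeys
(c) 2-3-1 → violates
(d) 5-1-4 → violates
(e) 2-2-2 → violates
(f) 1-4-2 → violates
(g) 2-2 → violates

1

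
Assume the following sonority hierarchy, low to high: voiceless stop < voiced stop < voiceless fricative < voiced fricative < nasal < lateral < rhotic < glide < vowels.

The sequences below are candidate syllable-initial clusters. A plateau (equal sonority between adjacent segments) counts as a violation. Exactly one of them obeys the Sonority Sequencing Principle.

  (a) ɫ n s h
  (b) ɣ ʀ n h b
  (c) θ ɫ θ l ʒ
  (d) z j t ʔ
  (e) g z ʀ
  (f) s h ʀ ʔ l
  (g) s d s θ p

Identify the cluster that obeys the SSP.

(a) ɫ n s h: profile 6-5-3-3 — violates.
(b) ɣ ʀ n h b: profile 4-7-5-3-2 — violates.
(c) θ ɫ θ l ʒ: profile 3-6-3-6-4 — violates.
(d) z j t ʔ: profile 4-8-1-1 — violates.
(e) g z ʀ: profile 2-4-7 — obeys.
(f) s h ʀ ʔ l: profile 3-3-7-1-6 — violates.
(g) s d s θ p: profile 3-2-3-3-1 — violates.

e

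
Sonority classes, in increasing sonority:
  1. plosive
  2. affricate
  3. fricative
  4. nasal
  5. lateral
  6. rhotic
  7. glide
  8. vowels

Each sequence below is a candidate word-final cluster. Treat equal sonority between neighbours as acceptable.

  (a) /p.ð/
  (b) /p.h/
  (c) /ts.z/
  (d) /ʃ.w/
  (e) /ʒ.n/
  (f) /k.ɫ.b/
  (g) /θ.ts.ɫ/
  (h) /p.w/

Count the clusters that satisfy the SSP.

(a) /p.ð/: profile 1-3 — violates.
(b) /p.h/: profile 1-3 — violates.
(c) /ts.z/: profile 2-3 — violates.
(d) /ʃ.w/: profile 3-7 — violates.
(e) /ʒ.n/: profile 3-4 — violates.
(f) /k.ɫ.b/: profile 1-5-1 — violates.
(g) /θ.ts.ɫ/: profile 3-2-5 — violates.
(h) /p.w/: profile 1-7 — violates.

0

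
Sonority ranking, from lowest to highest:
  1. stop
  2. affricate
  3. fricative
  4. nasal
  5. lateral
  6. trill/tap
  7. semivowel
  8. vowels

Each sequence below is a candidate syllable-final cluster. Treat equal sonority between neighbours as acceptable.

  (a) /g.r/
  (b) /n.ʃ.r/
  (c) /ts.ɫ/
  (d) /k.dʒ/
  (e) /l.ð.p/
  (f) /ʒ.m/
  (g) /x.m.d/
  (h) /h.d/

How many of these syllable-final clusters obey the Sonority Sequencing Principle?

2

(a) /g.r/: profile 1-6 — violates.
(b) /n.ʃ.r/: profile 4-3-6 — violates.
(c) /ts.ɫ/: profile 2-5 — violates.
(d) /k.dʒ/: profile 1-2 — violates.
(e) /l.ð.p/: profile 5-3-1 — obeys.
(f) /ʒ.m/: profile 3-4 — violates.
(g) /x.m.d/: profile 3-4-1 — violates.
(h) /h.d/: profile 3-1 — obeys.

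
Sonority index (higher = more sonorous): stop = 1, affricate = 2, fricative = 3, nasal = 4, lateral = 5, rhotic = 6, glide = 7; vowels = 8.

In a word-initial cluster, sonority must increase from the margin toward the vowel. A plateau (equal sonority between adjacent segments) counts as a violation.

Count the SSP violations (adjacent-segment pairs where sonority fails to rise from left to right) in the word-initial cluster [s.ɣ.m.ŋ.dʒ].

/s/ — fricative, sonority 3.
/ɣ/ — fricative, sonority 3.
/m/ — nasal, sonority 4.
/ŋ/ — nasal, sonority 4.
/dʒ/ — affricate, sonority 2.
/s/→/ɣ/: 3→3 (plateau) — violation.
/ɣ/→/m/: 3→4 (rises) — ok.
/m/→/ŋ/: 4→4 (plateau) — violation.
/ŋ/→/dʒ/: 4→2 (does not rise) — violation.

3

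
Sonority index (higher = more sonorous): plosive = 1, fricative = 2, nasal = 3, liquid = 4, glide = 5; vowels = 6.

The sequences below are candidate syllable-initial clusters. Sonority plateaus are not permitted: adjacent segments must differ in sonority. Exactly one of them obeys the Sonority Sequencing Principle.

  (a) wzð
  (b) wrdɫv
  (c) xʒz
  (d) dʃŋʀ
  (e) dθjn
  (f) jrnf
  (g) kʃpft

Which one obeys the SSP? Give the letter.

d

(a) wzð: profile 5-2-2 — violates.
(b) wrdɫv: profile 5-4-1-4-2 — violates.
(c) xʒz: profile 2-2-2 — violates.
(d) dʃŋʀ: profile 1-2-3-4 — obeys.
(e) dθjn: profile 1-2-5-3 — violates.
(f) jrnf: profile 5-4-3-2 — violates.
(g) kʃpft: profile 1-2-1-2-1 — violates.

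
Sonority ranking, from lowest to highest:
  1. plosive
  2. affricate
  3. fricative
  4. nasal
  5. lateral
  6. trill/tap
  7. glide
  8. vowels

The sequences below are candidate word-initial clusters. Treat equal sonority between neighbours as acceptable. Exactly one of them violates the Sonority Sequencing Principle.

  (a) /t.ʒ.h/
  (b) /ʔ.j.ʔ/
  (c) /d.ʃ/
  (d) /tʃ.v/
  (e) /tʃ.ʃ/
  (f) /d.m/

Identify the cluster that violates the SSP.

(a) sonority 1-3-3: well-formed.
(b) sonority 1-7-1: ill-formed.
(c) sonority 1-3: well-formed.
(d) sonority 2-3: well-formed.
(e) sonority 2-3: well-formed.
(f) sonority 1-4: well-formed.

b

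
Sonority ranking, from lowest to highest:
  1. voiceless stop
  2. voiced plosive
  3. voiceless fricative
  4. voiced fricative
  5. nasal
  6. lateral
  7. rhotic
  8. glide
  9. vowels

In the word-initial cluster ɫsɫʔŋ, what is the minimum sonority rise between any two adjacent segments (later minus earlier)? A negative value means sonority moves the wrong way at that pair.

-5

/ɫ/ — lateral, sonority 6.
/s/ — voiceless fricative, sonority 3.
/ɫ/ — lateral, sonority 6.
/ʔ/ — voiceless stop, sonority 1.
/ŋ/ — nasal, sonority 5.
/ɫ/→/s/: change -3.
/s/→/ɫ/: change +3.
/ɫ/→/ʔ/: change -5.
/ʔ/→/ŋ/: change +4.
Minimum = -5.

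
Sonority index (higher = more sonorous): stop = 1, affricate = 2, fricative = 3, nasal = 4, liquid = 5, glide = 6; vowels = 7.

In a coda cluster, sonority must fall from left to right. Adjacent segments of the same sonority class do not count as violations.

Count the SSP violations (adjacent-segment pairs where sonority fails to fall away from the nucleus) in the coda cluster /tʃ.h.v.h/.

1

/tʃ/: affricate = 2.
/h/: fricative = 3.
/v/: fricative = 3.
/h/: fricative = 3.
/tʃ/→/h/: 2→3 (does not fall) — violation.
/h/→/v/: 3→3 (plateau, allowed) — ok.
/v/→/h/: 3→3 (plateau, allowed) — ok.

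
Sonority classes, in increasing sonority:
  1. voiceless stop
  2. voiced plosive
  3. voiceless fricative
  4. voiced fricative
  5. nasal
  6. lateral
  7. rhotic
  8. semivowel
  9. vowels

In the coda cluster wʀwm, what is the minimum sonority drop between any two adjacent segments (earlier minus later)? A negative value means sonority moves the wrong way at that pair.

-1

/w/ is a semivowel (sonority 8).
/ʀ/ is a rhotic (sonority 7).
/w/ is a semivowel (sonority 8).
/m/ is a nasal (sonority 5).
/w/→/ʀ/: change +1.
/ʀ/→/w/: change -1.
/w/→/m/: change +3.
Minimum = -1.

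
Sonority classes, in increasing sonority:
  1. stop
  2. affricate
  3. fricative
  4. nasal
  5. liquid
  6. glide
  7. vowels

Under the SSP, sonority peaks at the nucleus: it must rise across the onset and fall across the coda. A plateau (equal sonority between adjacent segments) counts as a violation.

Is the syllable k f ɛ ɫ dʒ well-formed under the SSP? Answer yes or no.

Onset: /k/ is a stop (sonority 1), /f/ is a fricative (sonority 3); then the nucleus /ɛ/ (sonority 7).
Onset profile 1-3-7 — rises to the nucleus.
Coda: /ɫ/ is a liquid (sonority 5), /dʒ/ is an affricate (sonority 2).
Coda profile 7-5-2 — falls from the nucleus.

yes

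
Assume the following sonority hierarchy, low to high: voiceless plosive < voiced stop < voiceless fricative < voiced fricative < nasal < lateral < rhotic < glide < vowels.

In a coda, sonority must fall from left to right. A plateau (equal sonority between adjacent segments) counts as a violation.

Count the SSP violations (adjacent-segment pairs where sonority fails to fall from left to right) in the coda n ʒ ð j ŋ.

2

/n/ — nasal, sonority 5.
/ʒ/ — voiced fricative, sonority 4.
/ð/ — voiced fricative, sonority 4.
/j/ — glide, sonority 8.
/ŋ/ — nasal, sonority 5.
/n/→/ʒ/: 5→4 (falls) — ok.
/ʒ/→/ð/: 4→4 (plateau) — violation.
/ð/→/j/: 4→8 (does not fall) — violation.
/j/→/ŋ/: 8→5 (falls) — ok.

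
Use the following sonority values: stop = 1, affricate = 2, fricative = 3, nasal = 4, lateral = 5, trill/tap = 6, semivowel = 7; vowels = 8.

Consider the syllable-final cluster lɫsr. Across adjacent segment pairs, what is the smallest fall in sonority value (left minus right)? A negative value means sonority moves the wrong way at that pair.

-3

/l/: lateral = 5.
/ɫ/: lateral = 5.
/s/: fricative = 3.
/r/: trill/tap = 6.
/l/→/ɫ/: change +0.
/ɫ/→/s/: change +2.
/s/→/r/: change -3.
Minimum = -3.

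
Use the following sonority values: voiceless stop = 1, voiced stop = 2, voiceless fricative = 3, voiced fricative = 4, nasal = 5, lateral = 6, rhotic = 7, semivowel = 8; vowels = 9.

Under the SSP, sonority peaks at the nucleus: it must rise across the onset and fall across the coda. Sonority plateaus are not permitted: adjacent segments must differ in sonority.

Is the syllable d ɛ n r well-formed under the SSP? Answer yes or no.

Onset: /d/ is a voiced stop (sonority 2); then the nucleus /ɛ/ (sonority 9).
Onset profile 2-9 — rises to the nucleus.
Coda: /n/ is a nasal (sonority 5), /r/ is a rhotic (sonority 7).
Coda profile 9-5-7 — does not strictly fall throughout.

no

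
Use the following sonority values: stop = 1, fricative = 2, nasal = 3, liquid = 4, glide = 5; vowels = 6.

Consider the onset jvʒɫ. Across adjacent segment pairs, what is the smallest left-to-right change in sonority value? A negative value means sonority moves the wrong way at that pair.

/j/ is a glide (sonority 5).
/v/ is a fricative (sonority 2).
/ʒ/ is a fricative (sonority 2).
/ɫ/ is a liquid (sonority 4).
/j/→/v/: change -3.
/v/→/ʒ/: change +0.
/ʒ/→/ɫ/: change +2.
Minimum = -3.

-3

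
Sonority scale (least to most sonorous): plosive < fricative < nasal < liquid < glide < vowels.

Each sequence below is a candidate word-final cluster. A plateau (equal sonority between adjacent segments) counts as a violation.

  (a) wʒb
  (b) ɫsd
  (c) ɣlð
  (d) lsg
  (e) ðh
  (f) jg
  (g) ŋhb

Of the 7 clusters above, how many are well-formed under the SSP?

5

(a) 5-2-1 → obeys
(b) 4-2-1 → obeys
(c) 2-4-2 → violates
(d) 4-2-1 → obeys
(e) 2-2 → violates
(f) 5-1 → obeys
(g) 3-2-1 → obeys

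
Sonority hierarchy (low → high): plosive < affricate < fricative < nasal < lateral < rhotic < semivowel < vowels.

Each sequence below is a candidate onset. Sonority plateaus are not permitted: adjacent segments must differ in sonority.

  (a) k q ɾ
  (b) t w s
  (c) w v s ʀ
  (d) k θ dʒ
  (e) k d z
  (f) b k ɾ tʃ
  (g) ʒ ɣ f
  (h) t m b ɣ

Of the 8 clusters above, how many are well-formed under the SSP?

0

(a) 1-1-6 → violates
(b) 1-7-3 → violates
(c) 7-3-3-6 → violates
(d) 1-3-2 → violates
(e) 1-1-3 → violates
(f) 1-1-6-2 → violates
(g) 3-3-3 → violates
(h) 1-4-1-3 → violates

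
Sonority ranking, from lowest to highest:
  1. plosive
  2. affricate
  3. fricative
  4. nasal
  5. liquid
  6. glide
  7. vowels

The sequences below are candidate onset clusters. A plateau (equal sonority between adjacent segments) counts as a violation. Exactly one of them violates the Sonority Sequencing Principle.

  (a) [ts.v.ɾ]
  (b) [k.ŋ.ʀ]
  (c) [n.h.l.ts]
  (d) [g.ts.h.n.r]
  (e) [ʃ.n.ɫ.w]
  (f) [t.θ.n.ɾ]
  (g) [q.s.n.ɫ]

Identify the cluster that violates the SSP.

c

(a) 2-3-5 → obeys
(b) 1-4-5 → obeys
(c) 4-3-5-2 → violates
(d) 1-2-3-4-5 → obeys
(e) 3-4-5-6 → obeys
(f) 1-3-4-5 → obeys
(g) 1-3-4-5 → obeys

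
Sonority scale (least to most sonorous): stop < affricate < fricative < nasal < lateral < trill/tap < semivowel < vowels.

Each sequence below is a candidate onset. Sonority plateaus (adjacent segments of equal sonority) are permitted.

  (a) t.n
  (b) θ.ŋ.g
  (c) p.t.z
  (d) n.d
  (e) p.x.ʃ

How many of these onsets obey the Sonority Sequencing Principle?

(a) sonority 1-4: well-formed.
(b) sonority 3-4-1: ill-formed.
(c) sonority 1-1-3: well-formed.
(d) sonority 4-1: ill-formed.
(e) sonority 1-3-3: well-formed.

3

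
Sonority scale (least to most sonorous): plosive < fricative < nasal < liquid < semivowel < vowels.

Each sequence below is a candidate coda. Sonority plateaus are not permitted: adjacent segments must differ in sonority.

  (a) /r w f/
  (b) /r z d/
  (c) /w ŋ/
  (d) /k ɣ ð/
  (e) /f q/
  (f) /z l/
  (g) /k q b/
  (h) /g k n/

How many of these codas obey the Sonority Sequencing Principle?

3

(a) /r w f/: profile 4-5-2 — violates.
(b) /r z d/: profile 4-2-1 — obeys.
(c) /w ŋ/: profile 5-3 — obeys.
(d) /k ɣ ð/: profile 1-2-2 — violates.
(e) /f q/: profile 2-1 — obeys.
(f) /z l/: profile 2-4 — violates.
(g) /k q b/: profile 1-1-1 — violates.
(h) /g k n/: profile 1-1-3 — violates.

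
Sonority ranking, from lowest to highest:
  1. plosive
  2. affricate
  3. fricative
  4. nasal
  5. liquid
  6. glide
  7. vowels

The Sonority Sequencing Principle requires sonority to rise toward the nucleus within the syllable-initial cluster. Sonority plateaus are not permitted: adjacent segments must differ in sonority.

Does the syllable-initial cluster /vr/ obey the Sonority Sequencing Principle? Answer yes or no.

/v/ — fricative, sonority 3.
/r/ — liquid, sonority 5.
The profile 3-5 strictly rises, so the syllable-initial cluster satisfies the SSP.

yes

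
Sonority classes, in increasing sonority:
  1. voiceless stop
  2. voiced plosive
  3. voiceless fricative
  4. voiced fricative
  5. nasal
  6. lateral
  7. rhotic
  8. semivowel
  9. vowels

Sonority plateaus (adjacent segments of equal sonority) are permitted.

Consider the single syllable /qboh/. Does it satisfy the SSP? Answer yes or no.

yes

Onset: /q/ is a voiceless stop (sonority 1), /b/ is a voiced plosive (sonority 2); then the nucleus /o/ (sonority 9).
Onset profile 1-2-9 — rises to the nucleus.
Coda: /h/ is a voiceless fricative (sonority 3).
Coda profile 9-3 — falls from the nucleus.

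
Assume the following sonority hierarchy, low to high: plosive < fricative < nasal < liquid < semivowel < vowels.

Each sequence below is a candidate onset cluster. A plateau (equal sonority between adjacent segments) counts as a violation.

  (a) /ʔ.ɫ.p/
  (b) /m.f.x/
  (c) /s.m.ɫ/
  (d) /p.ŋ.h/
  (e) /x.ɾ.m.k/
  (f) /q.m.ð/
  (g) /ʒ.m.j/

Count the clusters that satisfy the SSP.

(a) /ʔ.ɫ.p/: profile 1-4-1 — violates.
(b) /m.f.x/: profile 3-2-2 — violates.
(c) /s.m.ɫ/: profile 2-3-4 — obeys.
(d) /p.ŋ.h/: profile 1-3-2 — violates.
(e) /x.ɾ.m.k/: profile 2-4-3-1 — violates.
(f) /q.m.ð/: profile 1-3-2 — violates.
(g) /ʒ.m.j/: profile 2-3-5 — obeys.

2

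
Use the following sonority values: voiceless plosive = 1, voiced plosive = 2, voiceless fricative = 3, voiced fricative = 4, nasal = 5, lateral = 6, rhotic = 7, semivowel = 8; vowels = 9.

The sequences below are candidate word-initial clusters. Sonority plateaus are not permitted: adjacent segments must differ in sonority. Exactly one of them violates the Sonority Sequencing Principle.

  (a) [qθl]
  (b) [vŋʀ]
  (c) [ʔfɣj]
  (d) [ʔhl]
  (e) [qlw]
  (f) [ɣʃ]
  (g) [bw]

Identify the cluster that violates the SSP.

f

(a) [qθl]: profile 1-3-6 — obeys.
(b) [vŋʀ]: profile 4-5-7 — obeys.
(c) [ʔfɣj]: profile 1-3-4-8 — obeys.
(d) [ʔhl]: profile 1-3-6 — obeys.
(e) [qlw]: profile 1-6-8 — obeys.
(f) [ɣʃ]: profile 4-3 — violates.
(g) [bw]: profile 2-8 — obeys.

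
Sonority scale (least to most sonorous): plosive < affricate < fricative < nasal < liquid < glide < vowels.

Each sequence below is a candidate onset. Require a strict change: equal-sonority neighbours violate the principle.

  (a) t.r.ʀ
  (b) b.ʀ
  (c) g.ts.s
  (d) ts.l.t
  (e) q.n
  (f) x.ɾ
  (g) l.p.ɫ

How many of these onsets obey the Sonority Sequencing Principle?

(a) 1-5-5 → violates
(b) 1-5 → obeys
(c) 1-2-3 → obeys
(d) 2-5-1 → violates
(e) 1-4 → obeys
(f) 3-5 → obeys
(g) 5-1-5 → violates

4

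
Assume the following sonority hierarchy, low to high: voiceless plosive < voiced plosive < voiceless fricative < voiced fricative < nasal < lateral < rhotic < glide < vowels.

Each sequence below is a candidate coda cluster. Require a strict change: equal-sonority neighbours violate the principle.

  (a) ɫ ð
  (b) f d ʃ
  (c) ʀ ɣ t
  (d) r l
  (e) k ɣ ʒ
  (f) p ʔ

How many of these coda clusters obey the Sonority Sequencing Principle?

(a) sonority 6-4: well-formed.
(b) sonority 3-2-3: ill-formed.
(c) sonority 7-4-1: well-formed.
(d) sonority 7-6: well-formed.
(e) sonority 1-4-4: ill-formed.
(f) sonority 1-1: ill-formed.

3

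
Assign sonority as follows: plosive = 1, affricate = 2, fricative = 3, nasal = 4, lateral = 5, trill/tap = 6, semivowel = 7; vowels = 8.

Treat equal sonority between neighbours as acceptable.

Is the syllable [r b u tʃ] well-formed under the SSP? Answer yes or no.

no

Onset: /r/ is a trill/tap (sonority 6), /b/ is a plosive (sonority 1); then the nucleus /u/ (sonority 8).
Onset profile 6-1-8 — does not rise throughout.
Coda: /tʃ/ is an affricate (sonority 2).
Coda profile 8-2 — falls from the nucleus.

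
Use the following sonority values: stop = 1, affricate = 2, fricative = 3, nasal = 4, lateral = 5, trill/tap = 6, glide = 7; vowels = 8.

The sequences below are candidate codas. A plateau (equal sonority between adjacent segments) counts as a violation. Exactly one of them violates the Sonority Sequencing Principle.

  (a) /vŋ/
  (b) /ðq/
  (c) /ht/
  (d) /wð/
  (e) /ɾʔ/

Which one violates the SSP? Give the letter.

a

(a) /vŋ/: profile 3-4 — violates.
(b) /ðq/: profile 3-1 — obeys.
(c) /ht/: profile 3-1 — obeys.
(d) /wð/: profile 7-3 — obeys.
(e) /ɾʔ/: profile 6-1 — obeys.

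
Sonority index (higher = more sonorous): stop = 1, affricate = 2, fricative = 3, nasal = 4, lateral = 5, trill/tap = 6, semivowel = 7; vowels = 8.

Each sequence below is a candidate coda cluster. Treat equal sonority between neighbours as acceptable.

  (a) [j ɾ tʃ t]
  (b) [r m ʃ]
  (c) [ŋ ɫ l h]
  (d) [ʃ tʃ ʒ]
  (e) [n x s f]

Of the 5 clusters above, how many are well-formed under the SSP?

3

(a) [j ɾ tʃ t]: profile 7-6-2-1 — obeys.
(b) [r m ʃ]: profile 6-4-3 — obeys.
(c) [ŋ ɫ l h]: profile 4-5-5-3 — violates.
(d) [ʃ tʃ ʒ]: profile 3-2-3 — violates.
(e) [n x s f]: profile 4-3-3-3 — obeys.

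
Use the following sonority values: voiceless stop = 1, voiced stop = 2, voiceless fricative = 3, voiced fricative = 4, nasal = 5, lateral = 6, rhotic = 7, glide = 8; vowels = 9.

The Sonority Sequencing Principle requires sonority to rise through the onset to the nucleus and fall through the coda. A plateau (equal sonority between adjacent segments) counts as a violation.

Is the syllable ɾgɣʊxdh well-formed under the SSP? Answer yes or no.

Onset: /ɾ/ is a rhotic (sonority 7), /g/ is a voiced stop (sonority 2), /ɣ/ is a voiced fricative (sonority 4); then the nucleus /ʊ/ (sonority 9).
Onset profile 7-2-4-9 — does not strictly rise throughout.
Coda: /x/ is a voiceless fricative (sonority 3), /d/ is a voiced stop (sonority 2), /h/ is a voiceless fricative (sonority 3).
Coda profile 9-3-2-3 — does not strictly fall throughout.

no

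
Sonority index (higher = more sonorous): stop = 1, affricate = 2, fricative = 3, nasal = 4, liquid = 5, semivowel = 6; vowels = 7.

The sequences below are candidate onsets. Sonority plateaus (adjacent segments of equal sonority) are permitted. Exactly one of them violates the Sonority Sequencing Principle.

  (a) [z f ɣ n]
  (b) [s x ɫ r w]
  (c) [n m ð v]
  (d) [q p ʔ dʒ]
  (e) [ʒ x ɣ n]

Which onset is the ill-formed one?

c

(a) 3-3-3-4 → obeys
(b) 3-3-5-5-6 → obeys
(c) 4-4-3-3 → violates
(d) 1-1-1-2 → obeys
(e) 3-3-3-4 → obeys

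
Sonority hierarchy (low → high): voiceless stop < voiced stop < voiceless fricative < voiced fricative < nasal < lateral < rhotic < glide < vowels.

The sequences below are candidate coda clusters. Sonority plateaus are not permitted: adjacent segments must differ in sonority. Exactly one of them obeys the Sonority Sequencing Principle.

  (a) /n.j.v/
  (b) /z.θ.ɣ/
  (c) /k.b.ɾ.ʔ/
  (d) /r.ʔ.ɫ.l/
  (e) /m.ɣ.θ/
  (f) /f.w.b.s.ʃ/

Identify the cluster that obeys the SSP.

(a) sonority 5-8-4: ill-formed.
(b) sonority 4-3-4: ill-formed.
(c) sonority 1-2-7-1: ill-formed.
(d) sonority 7-1-6-6: ill-formed.
(e) sonority 5-4-3: well-formed.
(f) sonority 3-8-2-3-3: ill-formed.

e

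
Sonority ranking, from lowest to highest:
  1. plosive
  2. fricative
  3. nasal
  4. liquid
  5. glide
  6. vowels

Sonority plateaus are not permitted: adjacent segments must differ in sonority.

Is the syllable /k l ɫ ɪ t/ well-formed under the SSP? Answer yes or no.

Onset: /k/ is a plosive (sonority 1), /l/ is a liquid (sonority 4), /ɫ/ is a liquid (sonority 4); then the nucleus /ɪ/ (sonority 6).
Onset profile 1-4-4-6 — does not strictly rise throughout.
Coda: /t/ is a plosive (sonority 1).
Coda profile 6-1 — falls from the nucleus.

no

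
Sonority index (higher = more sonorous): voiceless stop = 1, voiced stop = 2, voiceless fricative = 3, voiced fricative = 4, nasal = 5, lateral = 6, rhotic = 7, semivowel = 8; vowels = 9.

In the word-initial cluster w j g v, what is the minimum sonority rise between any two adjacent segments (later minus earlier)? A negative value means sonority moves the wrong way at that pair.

/w/: semivowel = 8.
/j/: semivowel = 8.
/g/: voiced stop = 2.
/v/: voiced fricative = 4.
/w/→/j/: change +0.
/j/→/g/: change -6.
/g/→/v/: change +2.
Minimum = -6.

-6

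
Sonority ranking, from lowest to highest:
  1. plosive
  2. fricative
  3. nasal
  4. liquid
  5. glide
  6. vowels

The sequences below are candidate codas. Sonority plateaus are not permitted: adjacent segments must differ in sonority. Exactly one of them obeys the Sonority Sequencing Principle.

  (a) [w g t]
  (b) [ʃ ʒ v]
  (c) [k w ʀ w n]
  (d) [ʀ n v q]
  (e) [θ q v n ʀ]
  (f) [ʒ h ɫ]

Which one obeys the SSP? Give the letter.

d

(a) sonority 5-1-1: ill-formed.
(b) sonority 2-2-2: ill-formed.
(c) sonority 1-5-4-5-3: ill-formed.
(d) sonority 4-3-2-1: well-formed.
(e) sonority 2-1-2-3-4: ill-formed.
(f) sonority 2-2-4: ill-formed.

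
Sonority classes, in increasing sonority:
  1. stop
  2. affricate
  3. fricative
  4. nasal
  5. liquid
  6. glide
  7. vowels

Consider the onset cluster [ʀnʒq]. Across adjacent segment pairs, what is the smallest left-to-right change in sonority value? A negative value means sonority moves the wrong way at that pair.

-2

/ʀ/ is a liquid (sonority 5).
/n/ is a nasal (sonority 4).
/ʒ/ is a fricative (sonority 3).
/q/ is a stop (sonority 1).
/ʀ/→/n/: change -1.
/n/→/ʒ/: change -1.
/ʒ/→/q/: change -2.
Minimum = -2.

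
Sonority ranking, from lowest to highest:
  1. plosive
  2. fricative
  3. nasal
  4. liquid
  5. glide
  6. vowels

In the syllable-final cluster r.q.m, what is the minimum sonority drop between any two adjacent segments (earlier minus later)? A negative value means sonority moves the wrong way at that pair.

/r/ — liquid, sonority 4.
/q/ — plosive, sonority 1.
/m/ — nasal, sonority 3.
/r/→/q/: change +3.
/q/→/m/: change -2.
Minimum = -2.

-2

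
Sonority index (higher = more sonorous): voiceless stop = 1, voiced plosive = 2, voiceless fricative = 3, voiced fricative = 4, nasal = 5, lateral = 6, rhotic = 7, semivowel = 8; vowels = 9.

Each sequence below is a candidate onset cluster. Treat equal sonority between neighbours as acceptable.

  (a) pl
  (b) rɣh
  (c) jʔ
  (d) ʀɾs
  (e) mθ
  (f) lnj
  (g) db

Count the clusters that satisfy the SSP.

(a) pl: profile 1-6 — obeys.
(b) rɣh: profile 7-4-3 — violates.
(c) jʔ: profile 8-1 — violates.
(d) ʀɾs: profile 7-7-3 — violates.
(e) mθ: profile 5-3 — violates.
(f) lnj: profile 6-5-8 — violates.
(g) db: profile 2-2 — obeys.

2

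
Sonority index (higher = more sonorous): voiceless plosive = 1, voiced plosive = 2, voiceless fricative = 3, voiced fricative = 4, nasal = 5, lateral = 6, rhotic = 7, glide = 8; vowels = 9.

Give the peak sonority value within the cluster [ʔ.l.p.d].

6

/ʔ/: voiceless plosive = 1.
/l/: lateral = 6.
/p/: voiceless plosive = 1.
/d/: voiced plosive = 2.
The maximum is 6.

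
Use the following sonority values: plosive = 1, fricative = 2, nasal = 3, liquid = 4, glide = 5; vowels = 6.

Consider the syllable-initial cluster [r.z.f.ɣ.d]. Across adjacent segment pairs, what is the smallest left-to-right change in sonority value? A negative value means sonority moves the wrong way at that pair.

/r/ — liquid, sonority 4.
/z/ — fricative, sonority 2.
/f/ — fricative, sonority 2.
/ɣ/ — fricative, sonority 2.
/d/ — plosive, sonority 1.
/r/→/z/: change -2.
/z/→/f/: change +0.
/f/→/ɣ/: change +0.
/ɣ/→/d/: change -1.
Minimum = -2.

-2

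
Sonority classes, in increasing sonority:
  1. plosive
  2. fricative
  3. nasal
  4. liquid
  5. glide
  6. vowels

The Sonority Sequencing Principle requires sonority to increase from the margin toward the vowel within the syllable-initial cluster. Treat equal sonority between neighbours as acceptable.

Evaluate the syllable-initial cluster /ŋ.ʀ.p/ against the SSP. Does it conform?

no

/ŋ/: nasal = 3.
/ʀ/: liquid = 4.
/p/: plosive = 1.
The profile is 3-4-1. Between /ʀ/ (4) and /p/ (1) sonority does not rise, so the cluster violates the SSP.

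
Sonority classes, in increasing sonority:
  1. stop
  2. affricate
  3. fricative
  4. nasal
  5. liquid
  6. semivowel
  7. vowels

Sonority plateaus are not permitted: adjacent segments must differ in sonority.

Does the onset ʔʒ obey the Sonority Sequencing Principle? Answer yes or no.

/ʔ/ — stop, sonority 1.
/ʒ/ — fricative, sonority 3.
The profile 1-3 strictly rises, so the onset satisfies the SSP.

yes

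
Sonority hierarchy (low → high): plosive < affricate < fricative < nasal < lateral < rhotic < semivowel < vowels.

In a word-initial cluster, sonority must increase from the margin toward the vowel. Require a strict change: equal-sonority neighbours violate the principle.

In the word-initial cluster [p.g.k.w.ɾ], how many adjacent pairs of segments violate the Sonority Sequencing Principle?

/p/ is a plosive (sonority 1).
/g/ is a plosive (sonority 1).
/k/ is a plosive (sonority 1).
/w/ is a semivowel (sonority 7).
/ɾ/ is a rhotic (sonority 6).
/p/→/g/: 1→1 (plateau) — violation.
/g/→/k/: 1→1 (plateau) — violation.
/k/→/w/: 1→7 (rises) — ok.
/w/→/ɾ/: 7→6 (does not rise) — violation.

3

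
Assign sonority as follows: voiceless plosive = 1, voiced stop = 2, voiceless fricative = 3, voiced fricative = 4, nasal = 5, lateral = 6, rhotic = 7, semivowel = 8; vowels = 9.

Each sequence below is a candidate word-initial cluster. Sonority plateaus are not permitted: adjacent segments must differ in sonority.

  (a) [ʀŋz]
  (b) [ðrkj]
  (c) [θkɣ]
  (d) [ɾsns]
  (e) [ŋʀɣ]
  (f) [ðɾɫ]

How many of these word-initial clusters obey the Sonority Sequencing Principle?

0

(a) sonority 7-5-4: ill-formed.
(b) sonority 4-7-1-8: ill-formed.
(c) sonority 3-1-4: ill-formed.
(d) sonority 7-3-5-3: ill-formed.
(e) sonority 5-7-4: ill-formed.
(f) sonority 4-7-6: ill-formed.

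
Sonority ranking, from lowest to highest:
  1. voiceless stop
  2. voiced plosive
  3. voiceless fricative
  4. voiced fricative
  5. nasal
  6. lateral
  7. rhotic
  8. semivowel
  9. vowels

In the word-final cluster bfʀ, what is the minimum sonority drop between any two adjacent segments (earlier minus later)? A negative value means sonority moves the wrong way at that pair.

/b/: voiced plosive = 2.
/f/: voiceless fricative = 3.
/ʀ/: rhotic = 7.
/b/→/f/: change -1.
/f/→/ʀ/: change -4.
Minimum = -4.

-4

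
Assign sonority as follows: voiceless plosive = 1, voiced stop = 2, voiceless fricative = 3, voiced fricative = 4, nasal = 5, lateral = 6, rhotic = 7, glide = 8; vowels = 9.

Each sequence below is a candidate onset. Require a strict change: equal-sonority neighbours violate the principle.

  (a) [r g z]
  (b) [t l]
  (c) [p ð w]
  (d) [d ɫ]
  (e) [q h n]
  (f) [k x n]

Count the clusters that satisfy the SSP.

(a) [r g z]: profile 7-2-4 — violates.
(b) [t l]: profile 1-6 — obeys.
(c) [p ð w]: profile 1-4-8 — obeys.
(d) [d ɫ]: profile 2-6 — obeys.
(e) [q h n]: profile 1-3-5 — obeys.
(f) [k x n]: profile 1-3-5 — obeys.

5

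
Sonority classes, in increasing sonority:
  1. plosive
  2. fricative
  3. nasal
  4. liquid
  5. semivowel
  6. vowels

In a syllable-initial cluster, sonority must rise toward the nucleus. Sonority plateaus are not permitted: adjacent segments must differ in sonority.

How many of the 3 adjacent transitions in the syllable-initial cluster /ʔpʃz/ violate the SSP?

2

/ʔ/ is a plosive (sonority 1).
/p/ is a plosive (sonority 1).
/ʃ/ is a fricative (sonority 2).
/z/ is a fricative (sonority 2).
/ʔ/→/p/: 1→1 (plateau) — violation.
/p/→/ʃ/: 1→2 (rises) — ok.
/ʃ/→/z/: 2→2 (plateau) — violation.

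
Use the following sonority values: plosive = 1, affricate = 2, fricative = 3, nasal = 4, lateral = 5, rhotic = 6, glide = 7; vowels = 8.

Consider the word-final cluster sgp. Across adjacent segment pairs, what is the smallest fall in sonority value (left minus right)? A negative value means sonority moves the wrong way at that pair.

0

/s/ is a fricative (sonority 3).
/g/ is a plosive (sonority 1).
/p/ is a plosive (sonority 1).
/s/→/g/: change +2.
/g/→/p/: change +0.
Minimum = 0.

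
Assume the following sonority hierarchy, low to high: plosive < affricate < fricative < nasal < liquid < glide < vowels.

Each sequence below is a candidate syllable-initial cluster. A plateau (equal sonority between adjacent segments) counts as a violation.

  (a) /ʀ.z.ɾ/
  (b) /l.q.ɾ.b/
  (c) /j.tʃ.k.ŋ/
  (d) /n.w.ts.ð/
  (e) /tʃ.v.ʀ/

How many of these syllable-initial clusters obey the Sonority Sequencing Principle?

(a) sonority 5-3-5: ill-formed.
(b) sonority 5-1-5-1: ill-formed.
(c) sonority 6-2-1-4: ill-formed.
(d) sonority 4-6-2-3: ill-formed.
(e) sonority 2-3-5: well-formed.

1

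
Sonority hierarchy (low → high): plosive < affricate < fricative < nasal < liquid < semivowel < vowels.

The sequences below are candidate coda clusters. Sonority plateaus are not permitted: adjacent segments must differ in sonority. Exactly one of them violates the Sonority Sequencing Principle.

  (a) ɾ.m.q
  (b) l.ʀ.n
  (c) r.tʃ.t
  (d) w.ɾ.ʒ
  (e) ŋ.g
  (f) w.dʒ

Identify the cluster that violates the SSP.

b

(a) 5-4-1 → obeys
(b) 5-5-4 → violates
(c) 5-2-1 → obeys
(d) 6-5-3 → obeys
(e) 4-1 → obeys
(f) 6-2 → obeys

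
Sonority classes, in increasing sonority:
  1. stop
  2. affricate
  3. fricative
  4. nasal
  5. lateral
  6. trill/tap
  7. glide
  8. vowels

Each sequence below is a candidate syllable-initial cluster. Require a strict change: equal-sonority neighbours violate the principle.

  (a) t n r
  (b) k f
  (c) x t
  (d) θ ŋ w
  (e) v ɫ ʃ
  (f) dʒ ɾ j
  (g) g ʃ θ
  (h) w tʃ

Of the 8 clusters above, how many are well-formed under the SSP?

4

(a) t n r: profile 1-4-6 — obeys.
(b) k f: profile 1-3 — obeys.
(c) x t: profile 3-1 — violates.
(d) θ ŋ w: profile 3-4-7 — obeys.
(e) v ɫ ʃ: profile 3-5-3 — violates.
(f) dʒ ɾ j: profile 2-6-7 — obeys.
(g) g ʃ θ: profile 1-3-3 — violates.
(h) w tʃ: profile 7-2 — violates.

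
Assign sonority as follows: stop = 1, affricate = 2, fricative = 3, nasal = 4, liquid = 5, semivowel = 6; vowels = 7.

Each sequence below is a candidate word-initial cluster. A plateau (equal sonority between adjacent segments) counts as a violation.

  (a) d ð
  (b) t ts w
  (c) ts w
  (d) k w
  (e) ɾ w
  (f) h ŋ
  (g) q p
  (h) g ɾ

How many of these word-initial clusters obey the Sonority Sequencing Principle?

(a) 1-3 → obeys
(b) 1-2-6 → obeys
(c) 2-6 → obeys
(d) 1-6 → obeys
(e) 5-6 → obeys
(f) 3-4 → obeys
(g) 1-1 → violates
(h) 1-5 → obeys

7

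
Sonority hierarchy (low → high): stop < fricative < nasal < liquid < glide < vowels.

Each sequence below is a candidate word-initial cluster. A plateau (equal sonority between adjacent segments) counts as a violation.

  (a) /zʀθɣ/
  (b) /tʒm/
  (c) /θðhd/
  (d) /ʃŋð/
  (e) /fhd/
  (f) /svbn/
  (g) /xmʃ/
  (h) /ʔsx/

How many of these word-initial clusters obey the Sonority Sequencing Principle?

(a) /zʀθɣ/: profile 2-4-2-2 — violates.
(b) /tʒm/: profile 1-2-3 — obeys.
(c) /θðhd/: profile 2-2-2-1 — violates.
(d) /ʃŋð/: profile 2-3-2 — violates.
(e) /fhd/: profile 2-2-1 — violates.
(f) /svbn/: profile 2-2-1-3 — violates.
(g) /xmʃ/: profile 2-3-2 — violates.
(h) /ʔsx/: profile 1-2-2 — violates.

1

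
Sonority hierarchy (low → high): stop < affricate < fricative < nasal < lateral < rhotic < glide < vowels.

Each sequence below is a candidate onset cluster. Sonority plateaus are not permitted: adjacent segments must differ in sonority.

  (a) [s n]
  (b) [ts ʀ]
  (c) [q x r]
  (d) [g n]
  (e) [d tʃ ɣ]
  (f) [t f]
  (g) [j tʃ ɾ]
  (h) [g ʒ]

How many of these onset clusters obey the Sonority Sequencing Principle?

7

(a) [s n]: profile 3-4 — obeys.
(b) [ts ʀ]: profile 2-6 — obeys.
(c) [q x r]: profile 1-3-6 — obeys.
(d) [g n]: profile 1-4 — obeys.
(e) [d tʃ ɣ]: profile 1-2-3 — obeys.
(f) [t f]: profile 1-3 — obeys.
(g) [j tʃ ɾ]: profile 7-2-6 — violates.
(h) [g ʒ]: profile 1-3 — obeys.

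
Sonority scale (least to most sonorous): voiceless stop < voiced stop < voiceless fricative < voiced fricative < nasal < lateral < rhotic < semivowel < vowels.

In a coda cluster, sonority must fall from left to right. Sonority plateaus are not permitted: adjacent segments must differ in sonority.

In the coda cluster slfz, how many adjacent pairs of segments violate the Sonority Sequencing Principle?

/s/ is a voiceless fricative (sonority 3).
/l/ is a lateral (sonority 6).
/f/ is a voiceless fricative (sonority 3).
/z/ is a voiced fricative (sonority 4).
/s/→/l/: 3→6 (does not fall) — violation.
/l/→/f/: 6→3 (falls) — ok.
/f/→/z/: 3→4 (does not fall) — violation.

2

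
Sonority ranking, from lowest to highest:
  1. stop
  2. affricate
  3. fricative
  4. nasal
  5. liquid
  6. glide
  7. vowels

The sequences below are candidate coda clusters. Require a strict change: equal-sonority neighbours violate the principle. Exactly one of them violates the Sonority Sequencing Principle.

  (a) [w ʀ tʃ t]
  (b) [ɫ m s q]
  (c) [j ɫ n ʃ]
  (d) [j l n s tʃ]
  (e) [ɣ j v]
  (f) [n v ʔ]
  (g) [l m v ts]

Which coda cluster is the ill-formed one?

(a) sonority 6-5-2-1: well-formed.
(b) sonority 5-4-3-1: well-formed.
(c) sonority 6-5-4-3: well-formed.
(d) sonority 6-5-4-3-2: well-formed.
(e) sonority 3-6-3: ill-formed.
(f) sonority 4-3-1: well-formed.
(g) sonority 5-4-3-2: well-formed.

e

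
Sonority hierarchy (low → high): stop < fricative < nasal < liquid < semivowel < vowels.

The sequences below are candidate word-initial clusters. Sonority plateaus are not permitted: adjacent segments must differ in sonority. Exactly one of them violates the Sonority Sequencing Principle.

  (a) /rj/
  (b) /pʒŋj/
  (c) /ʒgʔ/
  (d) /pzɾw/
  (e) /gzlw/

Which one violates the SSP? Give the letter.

c

(a) sonority 4-5: well-formed.
(b) sonority 1-2-3-5: well-formed.
(c) sonority 2-1-1: ill-formed.
(d) sonority 1-2-4-5: well-formed.
(e) sonority 1-2-4-5: well-formed.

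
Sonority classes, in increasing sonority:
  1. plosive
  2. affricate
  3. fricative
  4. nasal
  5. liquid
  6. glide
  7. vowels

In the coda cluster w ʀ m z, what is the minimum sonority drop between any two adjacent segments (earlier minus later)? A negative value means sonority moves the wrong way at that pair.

/w/ is a glide (sonority 6).
/ʀ/ is a liquid (sonority 5).
/m/ is a nasal (sonority 4).
/z/ is a fricative (sonority 3).
/w/→/ʀ/: change +1.
/ʀ/→/m/: change +1.
/m/→/z/: change +1.
Minimum = 1.

1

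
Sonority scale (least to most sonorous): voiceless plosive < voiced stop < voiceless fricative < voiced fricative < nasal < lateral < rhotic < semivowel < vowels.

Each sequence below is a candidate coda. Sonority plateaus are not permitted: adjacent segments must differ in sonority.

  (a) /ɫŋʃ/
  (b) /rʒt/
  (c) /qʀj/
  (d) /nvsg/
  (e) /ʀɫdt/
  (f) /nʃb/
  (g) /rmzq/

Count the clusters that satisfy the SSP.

6

(a) sonority 6-5-3: well-formed.
(b) sonority 7-4-1: well-formed.
(c) sonority 1-7-8: ill-formed.
(d) sonority 5-4-3-2: well-formed.
(e) sonority 7-6-2-1: well-formed.
(f) sonority 5-3-2: well-formed.
(g) sonority 7-5-4-1: well-formed.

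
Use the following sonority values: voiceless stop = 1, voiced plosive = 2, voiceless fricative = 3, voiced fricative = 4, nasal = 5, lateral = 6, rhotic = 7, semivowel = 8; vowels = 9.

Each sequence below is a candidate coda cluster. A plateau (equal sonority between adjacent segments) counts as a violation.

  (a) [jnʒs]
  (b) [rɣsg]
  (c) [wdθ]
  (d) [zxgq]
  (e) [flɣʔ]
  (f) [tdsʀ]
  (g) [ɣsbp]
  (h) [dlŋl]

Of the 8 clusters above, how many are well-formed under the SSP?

(a) 8-5-4-3 → obeys
(b) 7-4-3-2 → obeys
(c) 8-2-3 → violates
(d) 4-3-2-1 → obeys
(e) 3-6-4-1 → violates
(f) 1-2-3-7 → violates
(g) 4-3-2-1 → obeys
(h) 2-6-5-6 → violates

4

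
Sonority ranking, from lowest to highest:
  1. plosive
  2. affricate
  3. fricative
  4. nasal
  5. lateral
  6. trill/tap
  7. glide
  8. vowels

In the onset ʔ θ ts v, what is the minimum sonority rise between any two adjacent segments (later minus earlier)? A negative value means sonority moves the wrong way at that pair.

/ʔ/ — plosive, sonority 1.
/θ/ — fricative, sonority 3.
/ts/ — affricate, sonority 2.
/v/ — fricative, sonority 3.
/ʔ/→/θ/: change +2.
/θ/→/ts/: change -1.
/ts/→/v/: change +1.
Minimum = -1.

-1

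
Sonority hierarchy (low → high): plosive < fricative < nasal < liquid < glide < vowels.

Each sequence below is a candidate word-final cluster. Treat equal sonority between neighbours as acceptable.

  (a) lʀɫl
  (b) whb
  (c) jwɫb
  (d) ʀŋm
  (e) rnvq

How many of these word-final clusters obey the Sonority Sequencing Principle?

(a) 4-4-4-4 → obeys
(b) 5-2-1 → obeys
(c) 5-5-4-1 → obeys
(d) 4-3-3 → obeys
(e) 4-3-2-1 → obeys

5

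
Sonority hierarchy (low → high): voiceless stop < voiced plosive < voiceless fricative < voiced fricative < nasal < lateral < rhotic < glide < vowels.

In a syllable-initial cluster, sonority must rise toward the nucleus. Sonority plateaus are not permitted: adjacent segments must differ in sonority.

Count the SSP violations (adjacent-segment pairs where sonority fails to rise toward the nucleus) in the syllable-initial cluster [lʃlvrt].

3

/l/ is a lateral (sonority 6).
/ʃ/ is a voiceless fricative (sonority 3).
/l/ is a lateral (sonority 6).
/v/ is a voiced fricative (sonority 4).
/r/ is a rhotic (sonority 7).
/t/ is a voiceless stop (sonority 1).
/l/→/ʃ/: 6→3 (does not rise) — violation.
/ʃ/→/l/: 3→6 (rises) — ok.
/l/→/v/: 6→4 (does not rise) — violation.
/v/→/r/: 4→7 (rises) — ok.
/r/→/t/: 7→1 (does not rise) — violation.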